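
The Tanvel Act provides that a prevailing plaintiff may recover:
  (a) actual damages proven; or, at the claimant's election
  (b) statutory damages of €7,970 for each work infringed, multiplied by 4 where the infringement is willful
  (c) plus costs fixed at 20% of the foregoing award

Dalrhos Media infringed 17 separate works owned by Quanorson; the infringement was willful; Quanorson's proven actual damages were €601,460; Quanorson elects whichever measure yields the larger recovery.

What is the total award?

Statutory damages: 17 × €7,970 = €135,490
Multiplied by 4: 4 × €135,490 = €541,960
Greater of actual damages (€601,460) or enhanced statutory damages (€541,960): €601,460
Costs: 20% of €601,460 = €120,292
Award plus costs: €601,460 + €120,292 = €721,752

€721,752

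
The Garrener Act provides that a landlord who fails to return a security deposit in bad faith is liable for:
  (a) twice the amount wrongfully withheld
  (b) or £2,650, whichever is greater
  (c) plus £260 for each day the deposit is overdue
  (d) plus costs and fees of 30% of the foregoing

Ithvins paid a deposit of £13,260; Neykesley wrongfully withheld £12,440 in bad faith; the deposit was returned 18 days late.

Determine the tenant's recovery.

£38,428

Doubled: 2 × £12,440 = £24,880
Minimum £2,650: £24,880 meets the minimum, no increase.
Late-return penalty: 18 × £260 = £4,680
Damages plus late penalty: £24,880 + £4,680 = £29,560
Costs and fees: 30% of £29,560 = £8,868
Total recovery: £29,560 + £8,868 = £38,428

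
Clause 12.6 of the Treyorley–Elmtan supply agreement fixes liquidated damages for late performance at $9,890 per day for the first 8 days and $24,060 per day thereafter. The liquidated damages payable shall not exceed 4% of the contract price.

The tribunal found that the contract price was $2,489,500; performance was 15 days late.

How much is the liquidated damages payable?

First 8 days: 8 × $9,890 = $79,120
Remaining days: (15 − 8) × $24,060 = $168,420
Accrued per-day damages: $79,120 + $168,420 = $247,540
Cap: 4% of $2,489,500 = $99,580
Cap at $99,580: $247,540 exceeds the cap → $99,580

$99,580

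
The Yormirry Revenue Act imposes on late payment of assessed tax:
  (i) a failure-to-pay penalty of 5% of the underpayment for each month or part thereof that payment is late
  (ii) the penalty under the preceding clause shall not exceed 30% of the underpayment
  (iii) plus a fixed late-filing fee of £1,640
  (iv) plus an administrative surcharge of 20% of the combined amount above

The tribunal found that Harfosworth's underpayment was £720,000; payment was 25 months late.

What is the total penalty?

Accrued rate: 5% × 25 = 125%, capped at 30% → 30%
Failure-to-pay penalty: 30% of £720,000 = £216,000
Penalty before surcharge: £216,000 + £1,640 = £217,640
Administrative surcharge: 20% of £217,640 = £43,528
Total penalty: £217,640 + £43,528 = £261,168

£261,168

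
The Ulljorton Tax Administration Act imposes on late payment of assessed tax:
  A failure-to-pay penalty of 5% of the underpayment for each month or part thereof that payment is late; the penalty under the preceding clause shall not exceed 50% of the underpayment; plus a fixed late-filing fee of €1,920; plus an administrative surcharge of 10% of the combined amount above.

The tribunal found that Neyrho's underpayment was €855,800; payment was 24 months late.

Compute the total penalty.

Accrued rate: 5% × 24 = 120%, capped at 50% → 50%
Failure-to-pay penalty: 50% of €855,800 = €427,900
Penalty before surcharge: €427,900 + €1,920 = €429,820
Administrative surcharge: 10% of €429,820 = €42,982
Total penalty: €429,820 + €42,982 = €472,802

€472,802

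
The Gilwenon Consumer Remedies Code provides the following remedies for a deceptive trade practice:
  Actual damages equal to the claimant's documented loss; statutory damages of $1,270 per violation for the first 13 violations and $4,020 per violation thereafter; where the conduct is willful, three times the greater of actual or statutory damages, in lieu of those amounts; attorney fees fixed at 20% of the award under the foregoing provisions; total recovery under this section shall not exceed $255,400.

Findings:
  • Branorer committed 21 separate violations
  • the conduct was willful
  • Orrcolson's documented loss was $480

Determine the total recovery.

$175,212

First 13 violations: 13 × $1,270 = $16,510
Remaining violations: (21 − 13) × $4,020 = $32,160
Statutory damages: $16,510 + $32,160 = $48,670
Greater of actual damages ($480) or statutory damages ($48,670): $48,670
Trebled: 3 × $48,670 = $146,010
Attorney fees: 20% of $146,010 = $29,202
Total before cap: $146,010 + $29,202 = $175,212
Cap at $255,400: $175,212 is within the cap, no reduction.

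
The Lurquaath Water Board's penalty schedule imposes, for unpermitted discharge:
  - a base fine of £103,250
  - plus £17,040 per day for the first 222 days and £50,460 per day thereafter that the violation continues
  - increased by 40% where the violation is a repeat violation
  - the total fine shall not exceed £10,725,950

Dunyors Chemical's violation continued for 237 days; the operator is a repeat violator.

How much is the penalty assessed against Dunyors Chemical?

£6,500,242

First 222 days: 222 × £17,040 = £3,782,880
Remaining days: (237 − 222) × £50,460 = £756,900
Per-day component: £3,782,880 + £756,900 = £4,539,780
Base plus per-day: £103,250 + £4,539,780 = £4,643,030
Enhancement: 40% of £4,643,030 = £1,857,212
Enhanced fine: £4,643,030 + £1,857,212 = £6,500,242
Cap at £10,725,950: £6,500,242 is within the cap, no reduction.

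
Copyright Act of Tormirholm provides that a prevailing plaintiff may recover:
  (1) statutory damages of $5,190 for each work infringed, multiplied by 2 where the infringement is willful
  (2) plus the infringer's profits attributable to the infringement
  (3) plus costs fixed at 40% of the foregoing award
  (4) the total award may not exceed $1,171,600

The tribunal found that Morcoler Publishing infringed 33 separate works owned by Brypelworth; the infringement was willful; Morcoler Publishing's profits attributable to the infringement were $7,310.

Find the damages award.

$489,790

Statutory damages: 33 × $5,190 = $171,270
Doubled: 2 × $171,270 = $342,540
Combined award: $342,540 + $7,310 = $349,850
Costs: 40% of $349,850 = $139,940
Award plus costs: $349,850 + $139,940 = $489,790
Cap at $1,171,600: $489,790 is within the cap, no reduction.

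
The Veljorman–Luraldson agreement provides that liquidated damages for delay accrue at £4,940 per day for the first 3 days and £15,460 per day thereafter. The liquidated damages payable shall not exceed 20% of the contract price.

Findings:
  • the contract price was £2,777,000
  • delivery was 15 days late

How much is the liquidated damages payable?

Liquidated damages: £200,340

First 3 days: 3 × £4,940 = £14,820
Remaining days: (15 − 3) × £15,460 = £185,520
Accrued per-day damages: £14,820 + £185,520 = £200,340
Cap: 20% of £2,777,000 = £555,400
Cap at £555,400: £200,340 is within the cap, no reduction.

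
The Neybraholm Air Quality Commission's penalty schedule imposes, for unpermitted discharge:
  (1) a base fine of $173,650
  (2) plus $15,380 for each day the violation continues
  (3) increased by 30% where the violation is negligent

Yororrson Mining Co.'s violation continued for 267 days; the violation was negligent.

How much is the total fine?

Per-day component: 267 × $15,380 = $4,106,460
Base plus per-day: $173,650 + $4,106,460 = $4,280,110
Enhancement: 30% of $4,280,110 = $1,284,033
Enhanced fine: $4,280,110 + $1,284,033 = $5,564,143

$5,564,143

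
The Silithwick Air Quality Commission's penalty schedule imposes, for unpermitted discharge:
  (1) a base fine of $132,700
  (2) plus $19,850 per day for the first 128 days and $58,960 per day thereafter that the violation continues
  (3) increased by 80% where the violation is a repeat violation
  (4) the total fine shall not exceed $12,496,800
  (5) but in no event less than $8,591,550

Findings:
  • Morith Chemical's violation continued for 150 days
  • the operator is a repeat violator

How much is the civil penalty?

Civil penalty: $8,591,550

First 128 days: 128 × $19,850 = $2,540,800
Remaining days: (150 − 128) × $58,960 = $1,297,120
Per-day component: $2,540,800 + $1,297,120 = $3,837,920
Base plus per-day: $132,700 + $3,837,920 = $3,970,620
Enhancement: 80% of $3,970,620 = $3,176,496
Enhanced fine: $3,970,620 + $3,176,496 = $7,147,116
Cap at $12,496,800: $7,147,116 is within the cap, no reduction.
Minimum $8,591,550: $7,147,116 is below the minimum → $8,591,550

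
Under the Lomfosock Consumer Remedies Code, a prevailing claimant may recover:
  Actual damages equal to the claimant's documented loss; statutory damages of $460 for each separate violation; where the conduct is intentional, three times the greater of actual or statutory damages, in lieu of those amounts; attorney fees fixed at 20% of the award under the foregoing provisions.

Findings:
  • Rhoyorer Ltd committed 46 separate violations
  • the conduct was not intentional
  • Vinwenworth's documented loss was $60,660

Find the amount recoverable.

$98,184

Statutory damages: 46 × $460 = $21,160
Conduct not intentional: the in-lieu enhancement does not apply.
Actual plus statutory damages: $60,660 + $21,160 = $81,820
Attorney fees: 20% of $81,820 = $16,364
Total recovery: $81,820 + $16,364 = $98,184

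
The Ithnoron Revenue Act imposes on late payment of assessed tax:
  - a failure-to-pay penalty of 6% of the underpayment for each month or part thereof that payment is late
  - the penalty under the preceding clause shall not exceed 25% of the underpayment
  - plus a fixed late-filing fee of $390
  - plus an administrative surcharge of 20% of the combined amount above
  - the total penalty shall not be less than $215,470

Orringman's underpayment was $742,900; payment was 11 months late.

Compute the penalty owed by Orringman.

$223,338

Accrued rate: 6% × 11 = 66%, capped at 25% → 25%
Failure-to-pay penalty: 25% of $742,900 = $185,725
Penalty before surcharge: $185,725 + $390 = $186,115
Administrative surcharge: 20% of $186,115 = $37,223
Total penalty: $186,115 + $37,223 = $223,338
Minimum $215,470: $223,338 meets the minimum, no increase.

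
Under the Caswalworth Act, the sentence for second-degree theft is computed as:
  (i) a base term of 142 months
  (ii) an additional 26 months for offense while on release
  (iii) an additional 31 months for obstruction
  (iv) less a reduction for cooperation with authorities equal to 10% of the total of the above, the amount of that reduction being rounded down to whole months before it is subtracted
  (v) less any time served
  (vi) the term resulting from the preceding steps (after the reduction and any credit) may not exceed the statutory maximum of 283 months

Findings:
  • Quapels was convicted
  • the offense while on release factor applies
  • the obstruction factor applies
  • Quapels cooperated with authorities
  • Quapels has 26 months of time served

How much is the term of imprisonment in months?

Offense while on release enhancement: +26 months
Obstruction enhancement: +31 months
Adjusted term: 142 months + 26 months + 31 months = 199 months
Cooperation with authorities reduction: 10% of 199 months = 19 months (rounded down)
After reduction: 199 − 19 = 180 months
Less time served: 180 months − 26 months = 154 months
Cap at 283 months: 154 months is within the cap, no reduction.

154 months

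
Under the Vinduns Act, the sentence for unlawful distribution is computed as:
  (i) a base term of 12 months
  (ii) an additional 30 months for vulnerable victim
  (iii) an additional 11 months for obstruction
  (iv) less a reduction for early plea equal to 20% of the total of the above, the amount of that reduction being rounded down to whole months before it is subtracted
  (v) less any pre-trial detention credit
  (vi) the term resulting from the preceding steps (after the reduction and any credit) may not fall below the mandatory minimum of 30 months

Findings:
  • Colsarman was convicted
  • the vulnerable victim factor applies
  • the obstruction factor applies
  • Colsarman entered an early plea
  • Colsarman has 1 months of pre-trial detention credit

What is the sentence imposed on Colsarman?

42 months

Vulnerable victim enhancement: +30 months
Obstruction enhancement: +11 months
Adjusted term: 12 months + 30 months + 11 months = 53 months
Early plea reduction: 20% of 53 months = 10 months (rounded down)
After reduction: 53 − 10 = 43 months
Less pre-trial detention credit: 43 months − 1 months = 42 months
Minimum 30 months: 42 months meets the minimum, no increase.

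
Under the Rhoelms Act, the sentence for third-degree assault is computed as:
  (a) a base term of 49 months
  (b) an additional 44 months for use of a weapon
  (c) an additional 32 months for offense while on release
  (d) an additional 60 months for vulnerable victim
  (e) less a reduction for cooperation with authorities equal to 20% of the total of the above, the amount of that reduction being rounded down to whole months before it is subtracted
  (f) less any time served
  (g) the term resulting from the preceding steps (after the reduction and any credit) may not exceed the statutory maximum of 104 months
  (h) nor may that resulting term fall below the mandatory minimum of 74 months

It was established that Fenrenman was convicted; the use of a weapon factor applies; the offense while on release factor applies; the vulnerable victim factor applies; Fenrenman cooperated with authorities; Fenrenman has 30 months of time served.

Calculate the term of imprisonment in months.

Use of a weapon enhancement: +44 months
Offense while on release enhancement: +32 months
Vulnerable victim enhancement: +60 months
Adjusted term: 49 months + 44 months + 32 months + 60 months = 185 months
Cooperation with authorities reduction: 20% of 185 months = 37 months (rounded down)
After reduction: 185 − 37 = 148 months
Less time served: 148 months − 30 months = 118 months
Cap at 104 months: 118 months exceeds the cap → 104 months
Minimum 74 months: 104 months meets the minimum, no increase.

104 months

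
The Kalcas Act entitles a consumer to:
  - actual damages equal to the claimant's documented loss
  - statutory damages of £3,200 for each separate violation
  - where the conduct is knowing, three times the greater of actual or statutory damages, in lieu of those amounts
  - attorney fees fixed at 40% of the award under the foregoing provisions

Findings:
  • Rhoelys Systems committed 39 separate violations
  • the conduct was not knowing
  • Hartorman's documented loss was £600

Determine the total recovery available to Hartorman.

£175,560

Statutory damages: 39 × £3,200 = £124,800
Conduct not knowing: the in-lieu enhancement does not apply.
Actual plus statutory damages: £600 + £124,800 = £125,400
Attorney fees: 40% of £125,400 = £50,160
Total recovery: £125,400 + £50,160 = £175,560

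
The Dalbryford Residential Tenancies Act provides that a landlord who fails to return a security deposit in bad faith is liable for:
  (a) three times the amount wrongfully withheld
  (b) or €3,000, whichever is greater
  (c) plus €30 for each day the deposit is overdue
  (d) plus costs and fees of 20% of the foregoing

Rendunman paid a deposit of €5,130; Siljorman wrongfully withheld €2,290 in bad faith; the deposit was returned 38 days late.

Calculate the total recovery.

€9,612

Trebled: 3 × €2,290 = €6,870
Minimum €3,000: €6,870 meets the minimum, no increase.
Late-return penalty: 38 × €30 = €1,140
Damages plus late penalty: €6,870 + €1,140 = €8,010
Costs and fees: 20% of €8,010 = €1,602
Total recovery: €8,010 + €1,602 = €9,612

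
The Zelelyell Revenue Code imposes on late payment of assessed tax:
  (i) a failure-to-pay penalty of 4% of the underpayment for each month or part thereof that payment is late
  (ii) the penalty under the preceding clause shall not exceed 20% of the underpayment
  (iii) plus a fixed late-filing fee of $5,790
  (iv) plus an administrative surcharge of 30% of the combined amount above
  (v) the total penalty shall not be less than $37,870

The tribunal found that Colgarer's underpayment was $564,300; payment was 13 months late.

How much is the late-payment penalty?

Accrued rate: 4% × 13 = 52%, capped at 20% → 20%
Failure-to-pay penalty: 20% of $564,300 = $112,860
Penalty before surcharge: $112,860 + $5,790 = $118,650
Administrative surcharge: 30% of $118,650 = $35,595
Total penalty: $118,650 + $35,595 = $154,245
Minimum $37,870: $154,245 meets the minimum, no increase.

$154,245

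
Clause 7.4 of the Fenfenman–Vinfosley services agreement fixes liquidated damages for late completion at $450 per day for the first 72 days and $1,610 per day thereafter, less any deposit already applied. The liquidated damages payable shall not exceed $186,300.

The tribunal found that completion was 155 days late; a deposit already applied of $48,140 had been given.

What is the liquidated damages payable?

First 72 days: 72 × $450 = $32,400
Remaining days: (155 − 72) × $1,610 = $133,630
Accrued per-day damages: $32,400 + $133,630 = $166,030
Less deposit already applied: $166,030 − $48,140 = $117,890
Cap at $186,300: $117,890 is within the cap, no reduction.

$117,890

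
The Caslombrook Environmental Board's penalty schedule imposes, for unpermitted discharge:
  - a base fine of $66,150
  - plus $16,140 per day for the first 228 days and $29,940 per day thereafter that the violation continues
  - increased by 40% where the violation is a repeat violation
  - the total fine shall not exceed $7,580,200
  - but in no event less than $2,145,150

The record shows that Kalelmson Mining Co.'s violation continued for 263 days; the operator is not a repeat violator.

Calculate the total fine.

First 228 days: 228 × $16,140 = $3,679,920
Remaining days: (263 − 228) × $29,940 = $1,047,900
Per-day component: $3,679,920 + $1,047,900 = $4,727,820
Base plus per-day: $66,150 + $4,727,820 = $4,793,970
The operator is not a repeat violator: no 40% increase.
Cap at $7,580,200: $4,793,970 is within the cap, no reduction.
Minimum $2,145,150: $4,793,970 meets the minimum, no increase.

$4,793,970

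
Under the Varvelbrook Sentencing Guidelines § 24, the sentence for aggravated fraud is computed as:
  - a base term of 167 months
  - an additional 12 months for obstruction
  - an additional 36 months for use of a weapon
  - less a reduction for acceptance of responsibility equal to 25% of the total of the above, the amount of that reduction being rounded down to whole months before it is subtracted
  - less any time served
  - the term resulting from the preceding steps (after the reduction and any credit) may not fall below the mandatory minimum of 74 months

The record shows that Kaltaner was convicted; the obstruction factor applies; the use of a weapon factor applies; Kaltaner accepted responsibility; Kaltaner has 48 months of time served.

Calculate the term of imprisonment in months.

Obstruction enhancement: +12 months
Use of a weapon enhancement: +36 months
Adjusted term: 167 months + 12 months + 36 months = 215 months
Acceptance of responsibility reduction: 25% of 215 months = 53 months (rounded down)
After reduction: 215 − 53 = 162 months
Less time served: 162 months − 48 months = 114 months
Minimum 74 months: 114 months meets the minimum, no increase.

114 months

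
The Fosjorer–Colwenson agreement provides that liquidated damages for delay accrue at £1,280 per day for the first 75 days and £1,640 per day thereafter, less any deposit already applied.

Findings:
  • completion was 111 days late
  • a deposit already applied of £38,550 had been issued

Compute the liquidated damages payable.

First 75 days: 75 × £1,280 = £96,000
Remaining days: (111 − 75) × £1,640 = £59,040
Accrued per-day damages: £96,000 + £59,040 = £155,040
Less deposit already applied: £155,040 − £38,550 = £116,490

£116,490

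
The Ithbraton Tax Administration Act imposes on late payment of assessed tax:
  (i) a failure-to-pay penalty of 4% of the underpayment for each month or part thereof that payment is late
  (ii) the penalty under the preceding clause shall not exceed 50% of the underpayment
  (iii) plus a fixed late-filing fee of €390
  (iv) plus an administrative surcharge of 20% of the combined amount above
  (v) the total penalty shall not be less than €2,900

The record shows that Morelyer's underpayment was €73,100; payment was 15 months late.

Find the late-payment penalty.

€44,328

Accrued rate: 4% × 15 = 60%, capped at 50% → 50%
Failure-to-pay penalty: 50% of €73,100 = €36,550
Penalty before surcharge: €36,550 + €390 = €36,940
Administrative surcharge: 20% of €36,940 = €7,388
Total penalty: €36,940 + €7,388 = €44,328
Minimum €2,900: €44,328 meets the minimum, no increase.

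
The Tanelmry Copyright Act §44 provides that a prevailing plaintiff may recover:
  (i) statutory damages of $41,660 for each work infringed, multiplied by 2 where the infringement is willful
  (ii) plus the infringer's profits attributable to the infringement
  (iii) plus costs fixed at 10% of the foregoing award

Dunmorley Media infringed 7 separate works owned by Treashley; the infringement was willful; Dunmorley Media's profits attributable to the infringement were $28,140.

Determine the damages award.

Statutory damages: 7 × $41,660 = $291,620
Doubled: 2 × $291,620 = $583,240
Combined award: $583,240 + $28,140 = $611,380
Costs: 10% of $611,380 = $61,138
Award plus costs: $611,380 + $61,138 = $672,518

$672,518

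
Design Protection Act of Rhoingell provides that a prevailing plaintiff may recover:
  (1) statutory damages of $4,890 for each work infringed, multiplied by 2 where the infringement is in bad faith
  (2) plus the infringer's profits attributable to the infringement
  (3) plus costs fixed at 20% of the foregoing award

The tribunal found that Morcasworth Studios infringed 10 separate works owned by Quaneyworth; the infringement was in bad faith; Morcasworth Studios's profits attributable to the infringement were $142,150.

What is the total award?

$287,940

Statutory damages: 10 × $4,890 = $48,900
Doubled: 2 × $48,900 = $97,800
Combined award: $97,800 + $142,150 = $239,950
Costs: 20% of $239,950 = $47,990
Award plus costs: $239,950 + $47,990 = $287,940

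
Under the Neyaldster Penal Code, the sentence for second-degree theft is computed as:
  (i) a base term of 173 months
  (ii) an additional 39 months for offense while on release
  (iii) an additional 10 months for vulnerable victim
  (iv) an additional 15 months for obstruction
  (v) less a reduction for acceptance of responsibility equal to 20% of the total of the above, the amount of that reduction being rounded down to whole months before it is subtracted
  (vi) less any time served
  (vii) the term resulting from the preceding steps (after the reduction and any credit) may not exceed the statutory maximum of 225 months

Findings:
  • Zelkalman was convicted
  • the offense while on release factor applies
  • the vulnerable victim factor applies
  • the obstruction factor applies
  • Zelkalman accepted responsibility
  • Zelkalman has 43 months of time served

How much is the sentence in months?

Sentence: 147 months

Offense while on release enhancement: +39 months
Vulnerable victim enhancement: +10 months
Obstruction enhancement: +15 months
Adjusted term: 173 months + 39 months + 10 months + 15 months = 237 months
Acceptance of responsibility reduction: 20% of 237 months = 47 months (rounded down)
After reduction: 237 − 47 = 190 months
Less time served: 190 months − 43 months = 147 months
Cap at 225 months: 147 months is within the cap, no reduction.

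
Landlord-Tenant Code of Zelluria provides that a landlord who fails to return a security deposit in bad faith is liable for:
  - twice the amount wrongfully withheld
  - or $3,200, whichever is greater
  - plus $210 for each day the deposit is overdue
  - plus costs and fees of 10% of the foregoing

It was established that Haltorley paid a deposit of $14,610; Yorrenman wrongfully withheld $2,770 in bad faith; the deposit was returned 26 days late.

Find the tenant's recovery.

Doubled: 2 × $2,770 = $5,540
Minimum $3,200: $5,540 meets the minimum, no increase.
Late-return penalty: 26 × $210 = $5,460
Damages plus late penalty: $5,540 + $5,460 = $11,000
Costs and fees: 10% of $11,000 = $1,100
Total recovery: $11,000 + $1,100 = $12,100

$12,100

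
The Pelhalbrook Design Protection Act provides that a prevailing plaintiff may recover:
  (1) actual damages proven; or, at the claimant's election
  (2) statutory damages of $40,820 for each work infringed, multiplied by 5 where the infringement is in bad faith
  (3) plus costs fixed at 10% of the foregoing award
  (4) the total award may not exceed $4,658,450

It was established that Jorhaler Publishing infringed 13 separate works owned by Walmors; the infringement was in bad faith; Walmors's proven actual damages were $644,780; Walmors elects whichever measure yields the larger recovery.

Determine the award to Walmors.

Statutory damages: 13 × $40,820 = $530,660
Multiplied by 5: 5 × $530,660 = $2,653,300
Greater of actual damages ($644,780) or enhanced statutory damages ($2,653,300): $2,653,300
Costs: 10% of $2,653,300 = $265,330
Award plus costs: $2,653,300 + $265,330 = $2,918,630
Cap at $4,658,450: $2,918,630 is within the cap, no reduction.

$2,918,630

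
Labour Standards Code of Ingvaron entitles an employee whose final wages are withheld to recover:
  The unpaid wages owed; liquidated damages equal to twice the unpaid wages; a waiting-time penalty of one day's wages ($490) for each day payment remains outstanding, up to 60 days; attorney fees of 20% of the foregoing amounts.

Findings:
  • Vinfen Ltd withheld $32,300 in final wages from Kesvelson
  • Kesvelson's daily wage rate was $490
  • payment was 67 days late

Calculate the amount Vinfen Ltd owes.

$151,560

Doubled: 2 × $32,300 = $64,600
Penalty days: min(67, 60) = 60
Waiting-time penalty: 60 × $490 = $29,400
Subtotal: $32,300 + $64,600 + $29,400 = $126,300
Attorney fees: 20% of $126,300 = $25,260
Total award: $126,300 + $25,260 = $151,560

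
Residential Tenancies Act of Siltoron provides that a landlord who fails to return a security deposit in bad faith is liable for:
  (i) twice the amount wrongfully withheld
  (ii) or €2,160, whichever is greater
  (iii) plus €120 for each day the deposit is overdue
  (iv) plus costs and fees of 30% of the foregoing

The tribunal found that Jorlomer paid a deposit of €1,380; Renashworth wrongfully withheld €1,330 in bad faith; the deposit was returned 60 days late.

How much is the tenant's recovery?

€12,818

Doubled: 2 × €1,330 = €2,660
Minimum €2,160: €2,660 meets the minimum, no increase.
Late-return penalty: 60 × €120 = €7,200
Damages plus late penalty: €2,660 + €7,200 = €9,860
Costs and fees: 30% of €9,860 = €2,958
Total recovery: €9,860 + €2,958 = €12,818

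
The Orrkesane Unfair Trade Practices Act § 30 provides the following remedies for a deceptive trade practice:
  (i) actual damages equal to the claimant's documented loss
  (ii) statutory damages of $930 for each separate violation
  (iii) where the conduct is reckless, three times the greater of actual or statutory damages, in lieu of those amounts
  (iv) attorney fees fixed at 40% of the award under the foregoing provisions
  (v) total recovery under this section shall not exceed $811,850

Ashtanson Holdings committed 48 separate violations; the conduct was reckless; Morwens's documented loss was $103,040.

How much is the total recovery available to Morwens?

$432,768

Statutory damages: 48 × $930 = $44,640
Greater of actual damages ($103,040) or statutory damages ($44,640): $103,040
Trebled: 3 × $103,040 = $309,120
Attorney fees: 40% of $309,120 = $123,648
Total before cap: $309,120 + $123,648 = $432,768
Cap at $811,850: $432,768 is within the cap, no reduction.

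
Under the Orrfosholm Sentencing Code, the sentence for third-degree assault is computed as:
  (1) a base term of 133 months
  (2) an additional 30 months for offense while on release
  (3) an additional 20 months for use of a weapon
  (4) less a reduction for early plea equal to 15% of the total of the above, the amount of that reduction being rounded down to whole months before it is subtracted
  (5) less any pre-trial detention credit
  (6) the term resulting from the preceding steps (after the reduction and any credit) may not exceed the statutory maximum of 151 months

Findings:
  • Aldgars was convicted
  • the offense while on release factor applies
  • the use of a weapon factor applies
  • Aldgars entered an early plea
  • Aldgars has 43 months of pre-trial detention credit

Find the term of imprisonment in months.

113 months

Offense while on release enhancement: +30 months
Use of a weapon enhancement: +20 months
Adjusted term: 133 months + 30 months + 20 months = 183 months
Early plea reduction: 15% of 183 months = 27 months (rounded down)
After reduction: 183 − 27 = 156 months
Less pre-trial detention credit: 156 months − 43 months = 113 months
Cap at 151 months: 113 months is within the cap, no reduction.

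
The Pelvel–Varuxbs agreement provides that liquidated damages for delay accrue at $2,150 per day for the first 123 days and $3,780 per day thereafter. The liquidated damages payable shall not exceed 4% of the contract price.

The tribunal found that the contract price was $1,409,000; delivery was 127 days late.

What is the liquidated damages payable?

First 123 days: 123 × $2,150 = $264,450
Remaining days: (127 − 123) × $3,780 = $15,120
Accrued per-day damages: $264,450 + $15,120 = $279,570
Cap: 4% of $1,409,000 = $56,360
Cap at $56,360: $279,570 exceeds the cap → $56,360

$56,360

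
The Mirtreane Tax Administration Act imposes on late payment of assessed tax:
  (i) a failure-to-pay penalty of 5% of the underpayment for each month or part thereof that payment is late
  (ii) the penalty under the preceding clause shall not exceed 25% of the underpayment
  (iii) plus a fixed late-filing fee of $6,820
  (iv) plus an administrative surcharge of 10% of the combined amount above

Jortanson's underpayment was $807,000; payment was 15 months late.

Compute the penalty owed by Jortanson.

Accrued rate: 5% × 15 = 75%, capped at 25% → 25%
Failure-to-pay penalty: 25% of $807,000 = $201,750
Penalty before surcharge: $201,750 + $6,820 = $208,570
Administrative surcharge: 10% of $208,570 = $20,857
Total penalty: $208,570 + $20,857 = $229,427

$229,427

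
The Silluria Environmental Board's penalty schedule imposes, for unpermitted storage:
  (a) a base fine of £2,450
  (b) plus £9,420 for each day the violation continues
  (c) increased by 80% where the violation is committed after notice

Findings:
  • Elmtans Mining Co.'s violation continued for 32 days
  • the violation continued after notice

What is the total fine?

Civil penalty: £547,002

Per-day component: 32 × £9,420 = £301,440
Base plus per-day: £2,450 + £301,440 = £303,890
Enhancement: 80% of £303,890 = £243,112
Enhanced fine: £303,890 + £243,112 = £547,002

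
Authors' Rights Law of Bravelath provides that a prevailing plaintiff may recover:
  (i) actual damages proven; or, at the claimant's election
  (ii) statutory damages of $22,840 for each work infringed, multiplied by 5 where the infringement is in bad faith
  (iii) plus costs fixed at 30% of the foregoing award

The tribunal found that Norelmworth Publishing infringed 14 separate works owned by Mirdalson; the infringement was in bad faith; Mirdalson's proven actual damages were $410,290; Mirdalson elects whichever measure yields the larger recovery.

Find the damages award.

$2,078,440

Statutory damages: 14 × $22,840 = $319,760
Multiplied by 5: 5 × $319,760 = $1,598,800
Greater of actual damages ($410,290) or enhanced statutory damages ($1,598,800): $1,598,800
Costs: 30% of $1,598,800 = $479,640
Award plus costs: $1,598,800 + $479,640 = $2,078,440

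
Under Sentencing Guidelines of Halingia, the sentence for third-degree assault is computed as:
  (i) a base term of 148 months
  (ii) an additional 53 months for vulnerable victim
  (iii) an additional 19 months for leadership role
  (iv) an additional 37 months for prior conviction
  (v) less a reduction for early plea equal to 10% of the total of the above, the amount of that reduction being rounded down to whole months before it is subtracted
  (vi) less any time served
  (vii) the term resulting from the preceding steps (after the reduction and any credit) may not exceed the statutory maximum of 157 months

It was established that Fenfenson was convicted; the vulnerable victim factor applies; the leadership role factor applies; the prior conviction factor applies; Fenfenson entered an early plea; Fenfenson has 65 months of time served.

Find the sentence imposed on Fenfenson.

Vulnerable victim enhancement: +53 months
Leadership role enhancement: +19 months
Prior conviction enhancement: +37 months
Adjusted term: 148 months + 53 months + 19 months + 37 months = 257 months
Early plea reduction: 10% of 257 months = 25 months (rounded down)
After reduction: 257 − 25 = 232 months
Less time served: 232 months − 65 months = 167 months
Cap at 157 months: 167 months exceeds the cap → 157 months

157 months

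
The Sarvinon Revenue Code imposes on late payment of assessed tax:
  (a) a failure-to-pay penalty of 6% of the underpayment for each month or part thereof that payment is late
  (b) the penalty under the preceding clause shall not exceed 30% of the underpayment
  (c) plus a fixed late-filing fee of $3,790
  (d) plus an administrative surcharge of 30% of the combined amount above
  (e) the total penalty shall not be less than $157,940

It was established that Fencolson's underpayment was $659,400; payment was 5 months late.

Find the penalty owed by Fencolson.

Accrued rate: 6% × 5 = 30%, capped at 30% → 30%
Failure-to-pay penalty: 30% of $659,400 = $197,820
Penalty before surcharge: $197,820 + $3,790 = $201,610
Administrative surcharge: 30% of $201,610 = $60,483
Total penalty: $201,610 + $60,483 = $262,093
Minimum $157,940: $262,093 meets the minimum, no increase.

$262,093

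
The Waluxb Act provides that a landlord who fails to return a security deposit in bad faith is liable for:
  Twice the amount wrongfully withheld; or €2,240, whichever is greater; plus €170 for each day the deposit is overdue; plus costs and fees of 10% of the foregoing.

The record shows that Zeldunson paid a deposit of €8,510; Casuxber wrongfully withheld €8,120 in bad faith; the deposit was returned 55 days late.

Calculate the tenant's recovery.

€28,149

Doubled: 2 × €8,120 = €16,240
Minimum €2,240: €16,240 meets the minimum, no increase.
Late-return penalty: 55 × €170 = €9,350
Damages plus late penalty: €16,240 + €9,350 = €25,590
Costs and fees: 10% of €25,590 = €2,559
Total recovery: €25,590 + €2,559 = €28,149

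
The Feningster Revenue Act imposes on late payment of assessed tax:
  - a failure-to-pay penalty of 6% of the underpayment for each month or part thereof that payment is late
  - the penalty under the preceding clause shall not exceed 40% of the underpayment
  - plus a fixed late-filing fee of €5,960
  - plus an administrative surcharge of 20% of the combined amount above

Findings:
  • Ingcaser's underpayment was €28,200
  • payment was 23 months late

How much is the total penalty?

Penalty: €20,688

Accrued rate: 6% × 23 = 138%, capped at 40% → 40%
Failure-to-pay penalty: 40% of €28,200 = €11,280
Penalty before surcharge: €11,280 + €5,960 = €17,240
Administrative surcharge: 20% of €17,240 = €3,448
Total penalty: €17,240 + €3,448 = €20,688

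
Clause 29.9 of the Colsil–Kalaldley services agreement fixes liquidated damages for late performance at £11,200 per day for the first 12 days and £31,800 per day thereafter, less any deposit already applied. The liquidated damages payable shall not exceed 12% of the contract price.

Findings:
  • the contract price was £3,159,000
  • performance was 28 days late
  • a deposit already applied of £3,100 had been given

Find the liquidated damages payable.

First 12 days: 12 × £11,200 = £134,400
Remaining days: (28 − 12) × £31,800 = £508,800
Accrued per-day damages: £134,400 + £508,800 = £643,200
Less deposit already applied: £643,200 − £3,100 = £640,100
Cap: 12% of £3,159,000 = £379,080
Cap at £379,080: £640,100 exceeds the cap → £379,080

£379,080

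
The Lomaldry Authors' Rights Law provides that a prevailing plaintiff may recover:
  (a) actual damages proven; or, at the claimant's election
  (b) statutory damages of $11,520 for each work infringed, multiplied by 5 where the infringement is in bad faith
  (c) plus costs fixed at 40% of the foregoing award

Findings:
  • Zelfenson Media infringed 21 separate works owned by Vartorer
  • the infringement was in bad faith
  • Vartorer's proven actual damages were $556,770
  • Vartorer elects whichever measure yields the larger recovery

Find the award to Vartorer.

Statutory damages: 21 × $11,520 = $241,920
Multiplied by 5: 5 × $241,920 = $1,209,600
Greater of actual damages ($556,770) or enhanced statutory damages ($1,209,600): $1,209,600
Costs: 40% of $1,209,600 = $483,840
Award plus costs: $1,209,600 + $483,840 = $1,693,440

$1,693,440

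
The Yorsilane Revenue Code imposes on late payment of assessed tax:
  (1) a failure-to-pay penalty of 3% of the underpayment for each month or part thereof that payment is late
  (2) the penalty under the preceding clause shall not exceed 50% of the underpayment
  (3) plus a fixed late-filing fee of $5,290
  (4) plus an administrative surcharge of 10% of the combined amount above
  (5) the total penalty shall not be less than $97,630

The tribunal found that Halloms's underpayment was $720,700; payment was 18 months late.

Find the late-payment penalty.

Accrued rate: 3% × 18 = 54%, capped at 50% → 50%
Failure-to-pay penalty: 50% of $720,700 = $360,350
Penalty before surcharge: $360,350 + $5,290 = $365,640
Administrative surcharge: 10% of $365,640 = $36,564
Total penalty: $365,640 + $36,564 = $402,204
Minimum $97,630: $402,204 meets the minimum, no increase.

$402,204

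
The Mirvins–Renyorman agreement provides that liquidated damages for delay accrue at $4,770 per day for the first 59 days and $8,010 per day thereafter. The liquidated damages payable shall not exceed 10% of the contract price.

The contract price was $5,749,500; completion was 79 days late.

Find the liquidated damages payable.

$441,630

First 59 days: 59 × $4,770 = $281,430
Remaining days: (79 − 59) × $8,010 = $160,200
Accrued per-day damages: $281,430 + $160,200 = $441,630
Cap: 10% of $5,749,500 = $574,950
Cap at $574,950: $441,630 is within the cap, no reduction.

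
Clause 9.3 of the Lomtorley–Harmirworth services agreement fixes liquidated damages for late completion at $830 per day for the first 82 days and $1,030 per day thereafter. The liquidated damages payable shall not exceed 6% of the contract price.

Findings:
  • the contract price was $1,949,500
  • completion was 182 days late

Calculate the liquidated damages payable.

First 82 days: 82 × $830 = $68,060
Remaining days: (182 − 82) × $1,030 = $103,000
Accrued per-day damages: $68,060 + $103,000 = $171,060
Cap: 6% of $1,949,500 = $116,970
Cap at $116,970: $171,060 exceeds the cap → $116,970

$116,970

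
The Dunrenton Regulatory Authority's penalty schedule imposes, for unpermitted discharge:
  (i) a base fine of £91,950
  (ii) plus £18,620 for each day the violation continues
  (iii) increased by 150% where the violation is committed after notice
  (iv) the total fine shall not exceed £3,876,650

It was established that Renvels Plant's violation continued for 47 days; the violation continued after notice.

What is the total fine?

£2,417,725

Per-day component: 47 × £18,620 = £875,140
Base plus per-day: £91,950 + £875,140 = £967,090
Enhancement: 150% of £967,090 = £1,450,635
Enhanced fine: £967,090 + £1,450,635 = £2,417,725
Cap at £3,876,650: £2,417,725 is within the cap, no reduction.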